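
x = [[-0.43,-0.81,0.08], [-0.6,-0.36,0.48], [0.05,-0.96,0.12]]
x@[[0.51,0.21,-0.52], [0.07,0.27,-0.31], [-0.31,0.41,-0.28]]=[[-0.30, -0.28, 0.45], [-0.48, -0.03, 0.29], [-0.08, -0.20, 0.24]]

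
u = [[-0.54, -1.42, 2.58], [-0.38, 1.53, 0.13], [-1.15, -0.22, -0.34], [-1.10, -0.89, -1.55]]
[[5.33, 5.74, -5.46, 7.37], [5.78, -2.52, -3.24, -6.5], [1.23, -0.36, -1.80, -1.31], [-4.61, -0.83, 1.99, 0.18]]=u @ [[-2.54, 0.24, 2.50, 1.59], [2.88, -1.7, -1.3, -3.94], [3.12, 1.34, -2.31, 1.02]]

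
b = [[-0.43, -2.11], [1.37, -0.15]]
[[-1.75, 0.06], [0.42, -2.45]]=b@[[0.39, -1.75], [0.75, 0.33]]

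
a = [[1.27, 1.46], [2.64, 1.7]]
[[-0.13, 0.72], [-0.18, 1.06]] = a@ [[-0.03, 0.19],  [-0.06, 0.33]]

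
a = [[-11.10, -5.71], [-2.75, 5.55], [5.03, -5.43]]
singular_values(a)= [12.74, 9.31]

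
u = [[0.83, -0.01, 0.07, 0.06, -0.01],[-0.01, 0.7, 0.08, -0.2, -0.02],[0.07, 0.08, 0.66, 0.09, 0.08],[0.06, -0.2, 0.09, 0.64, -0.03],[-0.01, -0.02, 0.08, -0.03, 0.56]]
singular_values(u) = [0.91, 0.83, 0.7, 0.56, 0.38]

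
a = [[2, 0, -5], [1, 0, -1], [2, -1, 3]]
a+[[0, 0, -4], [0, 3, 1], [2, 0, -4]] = [[2, 0, -9], [1, 3, 0], [4, -1, -1]]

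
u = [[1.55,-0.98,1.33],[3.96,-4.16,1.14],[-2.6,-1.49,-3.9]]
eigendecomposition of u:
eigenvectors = [[-0.57, 0.33, -0.30], [-0.44, 0.16, -0.09], [0.70, -0.93, 0.95]]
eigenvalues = [-0.83, -2.74, -2.94]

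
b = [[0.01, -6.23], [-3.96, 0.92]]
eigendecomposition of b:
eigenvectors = [[-0.81, 0.75], [-0.59, -0.66]]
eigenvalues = [-4.52, 5.45]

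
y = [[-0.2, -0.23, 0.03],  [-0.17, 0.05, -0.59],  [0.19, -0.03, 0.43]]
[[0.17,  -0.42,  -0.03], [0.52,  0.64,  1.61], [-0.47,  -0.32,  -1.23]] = y @[[-1.49, 2.24, -1.02], [0.52, -0.37, 0.71], [-0.40, -1.77, -2.37]]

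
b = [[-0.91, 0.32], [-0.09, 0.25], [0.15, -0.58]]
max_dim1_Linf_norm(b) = 0.91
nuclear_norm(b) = 1.55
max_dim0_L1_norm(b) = 1.15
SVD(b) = [[-0.89, 0.46],[-0.2, -0.33],[0.42, 0.82]] @ diag([1.0577058129810597, 0.49118063193297423]) @ [[0.84, -0.54],[-0.54, -0.84]]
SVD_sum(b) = [[-0.79,  0.51],  [-0.18,  0.12],  [0.37,  -0.24]] + [[-0.12, -0.19], [0.09, 0.13], [-0.22, -0.34]]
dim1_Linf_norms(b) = [0.91, 0.25, 0.58]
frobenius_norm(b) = 1.17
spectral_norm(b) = 1.06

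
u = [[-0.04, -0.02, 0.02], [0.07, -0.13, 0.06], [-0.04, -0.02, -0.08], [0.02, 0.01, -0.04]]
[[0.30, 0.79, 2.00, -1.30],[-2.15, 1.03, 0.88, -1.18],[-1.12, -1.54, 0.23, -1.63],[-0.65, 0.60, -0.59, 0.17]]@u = [[-0.06, -0.16, -0.05], [0.1, -0.12, -0.0], [-0.1, 0.20, -0.07], [0.10, -0.05, 0.06]]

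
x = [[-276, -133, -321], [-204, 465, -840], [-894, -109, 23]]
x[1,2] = -840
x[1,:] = [-204, 465, -840]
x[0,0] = -276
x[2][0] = -894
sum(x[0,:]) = -730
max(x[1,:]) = 465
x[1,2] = -840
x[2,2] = 23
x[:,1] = [-133, 465, -109]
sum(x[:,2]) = -1138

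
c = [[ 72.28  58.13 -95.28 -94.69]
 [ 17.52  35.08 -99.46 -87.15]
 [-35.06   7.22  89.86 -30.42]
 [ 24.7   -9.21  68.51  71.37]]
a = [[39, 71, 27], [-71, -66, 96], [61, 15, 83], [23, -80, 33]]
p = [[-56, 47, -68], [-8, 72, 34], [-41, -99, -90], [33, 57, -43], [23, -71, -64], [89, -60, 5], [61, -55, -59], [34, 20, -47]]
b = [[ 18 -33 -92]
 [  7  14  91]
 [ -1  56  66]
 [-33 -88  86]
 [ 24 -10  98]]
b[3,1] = -88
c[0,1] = 58.13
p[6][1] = -55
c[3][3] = 71.37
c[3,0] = 24.7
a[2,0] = 61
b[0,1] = -33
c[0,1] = 58.13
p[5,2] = 5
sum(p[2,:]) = -230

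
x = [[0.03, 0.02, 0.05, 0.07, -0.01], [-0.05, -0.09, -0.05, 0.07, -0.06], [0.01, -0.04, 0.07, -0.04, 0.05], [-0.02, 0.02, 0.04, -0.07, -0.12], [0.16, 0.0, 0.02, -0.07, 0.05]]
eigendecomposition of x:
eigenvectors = [[-0.10+0.00j,0.16-0.45j,0.16+0.45j,-0.16+0.00j,(-0.23+0j)], [0.38+0.00j,0.17-0.20j,0.17+0.20j,(-0.6+0j),(0.92+0j)], [-0.74+0.00j,(0.19+0.45j),(0.19-0.45j),-0.06+0.00j,(0.17+0j)], [0.20+0.00j,0.43-0.17j,0.43+0.17j,0.69+0.00j,(0.08+0j)], [(-0.51+0j),(-0.51+0j),-0.51-0.00j,(0.37+0j),(0.27+0j)]]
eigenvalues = [(0.14+0j), (0.05+0.1j), (0.05-0.1j), (-0.15+0j), (-0.1+0j)]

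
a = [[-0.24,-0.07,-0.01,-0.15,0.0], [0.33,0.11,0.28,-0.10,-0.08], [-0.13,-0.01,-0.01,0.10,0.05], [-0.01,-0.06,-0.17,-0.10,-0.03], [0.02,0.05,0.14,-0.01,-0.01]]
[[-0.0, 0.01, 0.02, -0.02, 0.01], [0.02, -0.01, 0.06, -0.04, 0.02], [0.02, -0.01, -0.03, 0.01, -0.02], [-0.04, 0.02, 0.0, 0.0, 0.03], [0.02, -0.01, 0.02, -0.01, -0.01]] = a @ [[-0.05, 0.01, 0.07, -0.02, 0.06], [0.11, -0.07, -0.06, 0.02, -0.04], [0.13, -0.06, 0.11, -0.09, -0.07], [0.05, -0.02, -0.20, 0.13, -0.12], [0.14, -0.07, 0.08, -0.05, -0.1]]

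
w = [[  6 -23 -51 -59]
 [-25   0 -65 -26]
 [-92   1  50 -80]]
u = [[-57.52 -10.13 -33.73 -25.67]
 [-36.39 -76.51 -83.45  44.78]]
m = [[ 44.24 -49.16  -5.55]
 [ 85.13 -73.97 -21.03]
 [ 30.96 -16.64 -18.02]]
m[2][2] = -18.02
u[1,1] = -76.51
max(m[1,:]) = 85.13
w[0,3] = -59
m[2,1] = -16.64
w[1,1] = 0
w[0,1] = -23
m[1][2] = -21.03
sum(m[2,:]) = -3.6999999999999993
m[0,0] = 44.24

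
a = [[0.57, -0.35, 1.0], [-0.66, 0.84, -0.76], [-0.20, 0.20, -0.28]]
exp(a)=[[1.81, -0.55, 1.37], [-1.21, 2.38, -1.53], [-0.33, 0.33, 0.53]]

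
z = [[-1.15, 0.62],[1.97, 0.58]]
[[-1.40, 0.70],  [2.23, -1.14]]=z @ [[1.16,-0.59], [-0.10,0.04]]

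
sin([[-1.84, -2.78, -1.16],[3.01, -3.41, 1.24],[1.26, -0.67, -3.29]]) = [[-8.47, 9.27, 2.38], [-9.12, -3.16, -6.02], [-4.78, 1.2, -0.98]]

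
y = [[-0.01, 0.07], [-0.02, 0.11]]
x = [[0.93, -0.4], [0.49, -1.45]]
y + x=[[0.92, -0.33], [0.47, -1.34]]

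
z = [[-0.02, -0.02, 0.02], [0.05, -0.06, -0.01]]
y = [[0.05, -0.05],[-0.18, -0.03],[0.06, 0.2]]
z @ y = [[0.0, 0.01], [0.01, -0.00]]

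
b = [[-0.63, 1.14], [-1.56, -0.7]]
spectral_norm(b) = 1.72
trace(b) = -1.33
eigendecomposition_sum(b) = [[(-0.32+0.68j),0.57+0.28j], [(-0.78-0.39j),(-0.35+0.66j)]] + [[-0.32-0.68j, 0.57-0.28j], [(-0.78+0.39j), (-0.35-0.66j)]]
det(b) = 2.22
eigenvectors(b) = [[-0.02-0.65j, (-0.02+0.65j)], [0.76+0.00j, (0.76-0j)]]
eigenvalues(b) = [(-0.66+1.33j), (-0.66-1.33j)]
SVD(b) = [[-0.15, -0.99], [-0.99, 0.15]] @ diag([1.717797017485912, 1.2920036403650363]) @ [[0.95, 0.31],[0.31, -0.95]]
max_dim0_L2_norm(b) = 1.68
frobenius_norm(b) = 2.15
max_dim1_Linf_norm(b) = 1.56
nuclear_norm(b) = 3.01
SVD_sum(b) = [[-0.24,-0.08], [-1.62,-0.52]] + [[-0.39, 1.22], [0.06, -0.18]]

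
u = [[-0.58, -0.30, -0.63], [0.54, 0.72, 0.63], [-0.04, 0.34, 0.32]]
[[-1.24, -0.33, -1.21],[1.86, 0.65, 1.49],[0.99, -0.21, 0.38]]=u @ [[-0.27,1.65,1.14], [1.47,0.94,0.78], [1.51,-1.45,0.5]]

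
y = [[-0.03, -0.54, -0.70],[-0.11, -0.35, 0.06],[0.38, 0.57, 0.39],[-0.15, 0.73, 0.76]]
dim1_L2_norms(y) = [0.88, 0.37, 0.79, 1.06]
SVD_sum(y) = [[-0.06,-0.63,-0.61], [-0.01,-0.15,-0.15], [0.05,0.5,0.49], [0.07,0.74,0.72]] + [[0.08, 0.03, -0.04], [-0.2, -0.09, 0.11], [0.28, 0.12, -0.15], [-0.16, -0.07, 0.09]] + [[-0.05,0.05,-0.05], [0.1,-0.11,0.10], [0.05,-0.06,0.05], [-0.06,0.06,-0.05]]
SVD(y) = [[-0.57,-0.20,-0.35], [-0.14,0.51,0.75], [0.46,-0.72,0.39], [0.67,0.42,-0.41]] @ diag([1.5466391525491743, 0.47404864609222125, 0.2414233065387523]) @ [[0.07, 0.71, 0.7], [-0.82, -0.36, 0.45], [0.57, -0.60, 0.56]]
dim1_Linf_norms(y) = [0.7, 0.35, 0.57, 0.76]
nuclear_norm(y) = 2.26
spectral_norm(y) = 1.55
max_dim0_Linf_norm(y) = 0.76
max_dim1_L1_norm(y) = 1.64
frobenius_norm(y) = 1.64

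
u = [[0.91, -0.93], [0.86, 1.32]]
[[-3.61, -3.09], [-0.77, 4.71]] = u@[[-2.74, 0.15], [1.2, 3.47]]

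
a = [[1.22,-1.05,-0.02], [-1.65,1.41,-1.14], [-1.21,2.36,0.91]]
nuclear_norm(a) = 5.63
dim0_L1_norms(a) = [4.08, 4.82, 2.07]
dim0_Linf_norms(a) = [1.65, 2.36, 1.14]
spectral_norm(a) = 3.71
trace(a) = 3.54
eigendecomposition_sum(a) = [[0.79+0.00j, (0.09+0j), 0.32+0.00j], [(0.52+0j), 0.06+0.00j, 0.21+0.00j], [-0.75+0.00j, (-0.08+0j), (-0.3-0j)]] + [[0.21-1.00j, -0.57+0.53j, (-0.17-0.69j)],[-1.09-0.00j, 0.68+0.47j, -0.68+0.33j],[(-0.23+2.49j), 1.22-1.45j, 0.61+1.61j]] + [[(0.21+1j), -0.57-0.53j, (-0.17+0.69j)], [(-1.09+0j), 0.68-0.47j, -0.68-0.33j], [-0.23-2.49j, 1.22+1.45j, 0.61-1.61j]]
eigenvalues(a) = [(0.55+0j), (1.5+1.08j), (1.5-1.08j)]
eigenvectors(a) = [[(-0.65+0j), (0.35+0.04j), 0.35-0.04j], [(-0.43+0j), -0.03-0.37j, (-0.03+0.37j)], [(0.62+0j), (-0.86+0j), (-0.86-0j)]]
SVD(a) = [[-0.43,0.07,0.90], [0.57,-0.75,0.33], [0.70,0.66,0.28]] @ diag([3.714955765552186, 1.6012339458653688, 0.31377302401416557]) @ [[-0.62, 0.78, -0.00], [0.33, 0.26, 0.91], [0.71, 0.56, -0.42]]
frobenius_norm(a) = 4.06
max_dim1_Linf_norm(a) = 2.36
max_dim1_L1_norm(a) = 4.48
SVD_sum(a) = [[0.98,-1.24,0.0],[-1.33,1.67,-0.01],[-1.62,2.03,-0.01]] + [[0.03, 0.03, 0.09], [-0.39, -0.32, -1.09], [0.34, 0.28, 0.95]] + [[0.2, 0.16, -0.12],  [0.07, 0.06, -0.04],  [0.06, 0.05, -0.04]]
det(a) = 1.87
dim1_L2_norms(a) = [1.61, 2.45, 2.8]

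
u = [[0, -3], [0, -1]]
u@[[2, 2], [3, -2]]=[[-9, 6], [-3, 2]]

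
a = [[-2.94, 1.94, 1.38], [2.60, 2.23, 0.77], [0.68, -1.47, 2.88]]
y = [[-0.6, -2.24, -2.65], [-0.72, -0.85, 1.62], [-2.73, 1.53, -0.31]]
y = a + [[2.34, -4.18, -4.03],  [-3.32, -3.08, 0.85],  [-3.41, 3.0, -3.19]]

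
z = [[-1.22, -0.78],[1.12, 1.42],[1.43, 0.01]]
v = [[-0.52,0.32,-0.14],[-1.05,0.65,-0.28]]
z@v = [[1.45, -0.90, 0.39], [-2.07, 1.28, -0.55], [-0.75, 0.46, -0.2]]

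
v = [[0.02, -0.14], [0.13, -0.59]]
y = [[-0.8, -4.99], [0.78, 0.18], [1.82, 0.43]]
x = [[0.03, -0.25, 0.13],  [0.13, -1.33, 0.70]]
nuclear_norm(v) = 0.63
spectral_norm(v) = 0.62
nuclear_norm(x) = 1.54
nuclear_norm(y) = 6.98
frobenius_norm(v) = 0.62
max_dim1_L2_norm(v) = 0.6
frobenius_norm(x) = 1.53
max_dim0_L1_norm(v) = 0.73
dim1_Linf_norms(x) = [0.25, 1.33]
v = x @ y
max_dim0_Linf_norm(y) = 4.99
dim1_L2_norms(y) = [5.05, 0.8, 1.87]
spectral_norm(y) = 5.12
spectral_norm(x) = 1.53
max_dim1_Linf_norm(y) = 4.99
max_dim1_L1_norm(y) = 5.79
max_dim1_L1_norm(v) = 0.72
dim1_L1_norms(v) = [0.16, 0.72]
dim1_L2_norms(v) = [0.14, 0.6]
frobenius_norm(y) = 5.45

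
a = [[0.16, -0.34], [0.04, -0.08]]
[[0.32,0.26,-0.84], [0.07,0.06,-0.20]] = a @ [[-0.73, 0.35, -0.78], [-1.29, -0.61, 2.11]]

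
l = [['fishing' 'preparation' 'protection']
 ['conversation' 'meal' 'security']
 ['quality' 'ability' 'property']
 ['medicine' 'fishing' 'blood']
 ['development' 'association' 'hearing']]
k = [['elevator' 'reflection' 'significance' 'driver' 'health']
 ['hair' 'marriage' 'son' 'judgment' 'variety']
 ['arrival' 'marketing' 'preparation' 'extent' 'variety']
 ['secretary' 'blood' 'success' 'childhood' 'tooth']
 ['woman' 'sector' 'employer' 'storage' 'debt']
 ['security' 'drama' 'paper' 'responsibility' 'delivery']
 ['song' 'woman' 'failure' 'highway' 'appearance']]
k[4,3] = 'storage'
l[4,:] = ['development', 'association', 'hearing']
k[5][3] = 'responsibility'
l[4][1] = 'association'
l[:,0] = ['fishing', 'conversation', 'quality', 'medicine', 'development']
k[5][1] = 'drama'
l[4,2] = 'hearing'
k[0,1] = 'reflection'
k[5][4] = 'delivery'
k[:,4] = ['health', 'variety', 'variety', 'tooth', 'debt', 'delivery', 'appearance']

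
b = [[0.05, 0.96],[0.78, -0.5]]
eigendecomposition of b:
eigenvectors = [[0.83, -0.63], [0.55, 0.78]]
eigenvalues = [0.68, -1.13]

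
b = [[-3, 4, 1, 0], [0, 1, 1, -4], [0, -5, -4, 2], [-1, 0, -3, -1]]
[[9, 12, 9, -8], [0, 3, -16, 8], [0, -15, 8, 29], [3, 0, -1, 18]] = b@[[-3, 0, -3, -5], [0, 3, 0, -5], [0, 0, 0, -3], [0, 0, 4, -4]]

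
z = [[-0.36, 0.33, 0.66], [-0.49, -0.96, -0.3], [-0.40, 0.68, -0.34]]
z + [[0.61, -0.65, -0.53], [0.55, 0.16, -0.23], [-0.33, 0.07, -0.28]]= [[0.25, -0.32, 0.13], [0.06, -0.80, -0.53], [-0.73, 0.75, -0.62]]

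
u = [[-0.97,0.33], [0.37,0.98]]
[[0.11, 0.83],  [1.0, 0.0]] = u @ [[0.21, -0.76], [0.94, 0.29]]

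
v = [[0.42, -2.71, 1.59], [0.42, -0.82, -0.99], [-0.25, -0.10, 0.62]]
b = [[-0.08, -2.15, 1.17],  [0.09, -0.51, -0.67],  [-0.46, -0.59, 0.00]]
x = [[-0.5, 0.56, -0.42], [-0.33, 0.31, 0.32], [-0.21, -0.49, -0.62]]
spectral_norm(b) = 2.51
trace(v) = 0.22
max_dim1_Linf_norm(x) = 0.62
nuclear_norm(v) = 4.77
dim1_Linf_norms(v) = [2.71, 0.99, 0.62]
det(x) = -0.23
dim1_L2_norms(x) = [0.86, 0.55, 0.82]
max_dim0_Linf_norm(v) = 2.71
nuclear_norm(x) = 2.09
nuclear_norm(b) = 3.83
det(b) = -0.97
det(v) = -0.61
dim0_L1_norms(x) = [1.04, 1.36, 1.36]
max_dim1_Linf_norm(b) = 2.15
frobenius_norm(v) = 3.51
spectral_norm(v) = 3.20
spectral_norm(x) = 0.91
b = x + v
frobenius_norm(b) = 2.70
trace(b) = -0.59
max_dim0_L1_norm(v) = 3.63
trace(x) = -0.81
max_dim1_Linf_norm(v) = 2.71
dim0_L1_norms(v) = [1.09, 3.63, 3.2]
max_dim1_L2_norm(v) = 3.17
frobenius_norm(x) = 1.31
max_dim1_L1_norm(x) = 1.48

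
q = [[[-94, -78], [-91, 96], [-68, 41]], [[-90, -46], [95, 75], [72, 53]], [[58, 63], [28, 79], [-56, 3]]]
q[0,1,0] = -91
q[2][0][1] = 63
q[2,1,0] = 28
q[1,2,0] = 72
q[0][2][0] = -68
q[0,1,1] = 96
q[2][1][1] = 79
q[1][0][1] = -46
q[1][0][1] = -46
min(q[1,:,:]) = -90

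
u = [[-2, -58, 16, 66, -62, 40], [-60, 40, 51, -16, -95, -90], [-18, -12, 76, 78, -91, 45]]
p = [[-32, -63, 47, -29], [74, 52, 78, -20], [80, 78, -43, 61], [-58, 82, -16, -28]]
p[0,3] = -29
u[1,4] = -95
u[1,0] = -60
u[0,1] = -58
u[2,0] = -18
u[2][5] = 45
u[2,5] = 45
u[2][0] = -18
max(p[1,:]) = 78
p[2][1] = 78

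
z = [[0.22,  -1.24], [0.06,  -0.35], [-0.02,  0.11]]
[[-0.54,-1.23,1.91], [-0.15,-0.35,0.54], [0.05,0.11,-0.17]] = z @ [[1.22, -0.34, 0.75],[0.65, 0.93, -1.41]]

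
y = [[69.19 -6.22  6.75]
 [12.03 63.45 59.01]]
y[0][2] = 6.75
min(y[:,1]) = -6.22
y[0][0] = 69.19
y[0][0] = 69.19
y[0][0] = 69.19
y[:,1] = [-6.22, 63.45]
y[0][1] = -6.22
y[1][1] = 63.45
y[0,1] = -6.22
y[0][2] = 6.75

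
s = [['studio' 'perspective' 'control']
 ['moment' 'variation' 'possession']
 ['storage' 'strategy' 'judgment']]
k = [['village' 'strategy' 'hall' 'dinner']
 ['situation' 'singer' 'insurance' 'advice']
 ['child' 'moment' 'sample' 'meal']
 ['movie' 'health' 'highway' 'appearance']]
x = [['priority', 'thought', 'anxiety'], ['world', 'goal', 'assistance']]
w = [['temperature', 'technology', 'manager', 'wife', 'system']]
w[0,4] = 'system'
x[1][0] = 'world'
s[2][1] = 'strategy'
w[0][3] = 'wife'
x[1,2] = 'assistance'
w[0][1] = 'technology'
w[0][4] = 'system'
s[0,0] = 'studio'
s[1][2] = 'possession'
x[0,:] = ['priority', 'thought', 'anxiety']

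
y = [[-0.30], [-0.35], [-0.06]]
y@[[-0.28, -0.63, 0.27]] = [[0.08, 0.19, -0.08], [0.10, 0.22, -0.09], [0.02, 0.04, -0.02]]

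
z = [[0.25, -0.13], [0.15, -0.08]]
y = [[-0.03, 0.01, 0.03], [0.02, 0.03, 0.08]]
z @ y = [[-0.01,  -0.00,  -0.00], [-0.01,  -0.00,  -0.0]]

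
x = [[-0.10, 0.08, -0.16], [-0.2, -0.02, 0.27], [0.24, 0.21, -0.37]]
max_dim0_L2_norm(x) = 0.49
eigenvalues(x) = [(-0.29+0.13j), (-0.29-0.13j), (0.1+0j)]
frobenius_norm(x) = 0.63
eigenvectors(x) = [[0.53+0.31j, 0.53-0.31j, 0.03+0.00j], [-0.35+0.07j, (-0.35-0.07j), (0.91+0j)], [(0.71+0j), 0.71-0.00j, 0.42+0.00j]]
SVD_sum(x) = [[0.05, 0.04, -0.09], [-0.16, -0.11, 0.26], [0.24, 0.16, -0.39]] + [[-0.15, 0.07, -0.06], [-0.06, 0.03, -0.02], [-0.01, 0.0, -0.0]] + [[-0.01,-0.03,-0.01], [0.02,0.06,0.03], [0.01,0.04,0.03]]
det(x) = 0.01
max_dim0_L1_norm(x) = 0.8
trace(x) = -0.49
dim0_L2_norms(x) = [0.33, 0.23, 0.49]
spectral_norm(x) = 0.59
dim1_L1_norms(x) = [0.34, 0.49, 0.82]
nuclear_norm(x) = 0.87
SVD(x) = [[0.18, 0.93, -0.33], [-0.54, 0.38, 0.75], [0.82, 0.04, 0.57]] @ diag([0.5924291706046748, 0.18547746325936915, 0.09233519610379758]) @ [[0.48, 0.33, -0.81], [-0.85, 0.41, -0.34], [0.22, 0.85, 0.48]]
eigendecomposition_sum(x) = [[(-0.05+0.29j), 0.04+0.08j, (-0.08-0.2j)], [(-0.09-0.15j), -0.05-0.02j, 0.11+0.05j], [(0.12+0.32j), 0.09+0.06j, -0.20-0.15j]] + [[(-0.05-0.29j), (0.04-0.08j), -0.08+0.20j], [(-0.09+0.15j), -0.05+0.02j, (0.11-0.05j)], [0.12-0.32j, (0.09-0.06j), -0.20+0.15j]] + [[-0.00-0.00j, 0j, 0j], [(-0.02-0j), 0.08+0.00j, (0.05+0j)], [-0.01-0.00j, (0.04+0j), 0.02+0.00j]]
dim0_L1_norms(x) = [0.54, 0.31, 0.8]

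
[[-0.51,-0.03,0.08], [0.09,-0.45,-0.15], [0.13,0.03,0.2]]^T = [[-0.51, 0.09, 0.13],[-0.03, -0.45, 0.03],[0.08, -0.15, 0.2]]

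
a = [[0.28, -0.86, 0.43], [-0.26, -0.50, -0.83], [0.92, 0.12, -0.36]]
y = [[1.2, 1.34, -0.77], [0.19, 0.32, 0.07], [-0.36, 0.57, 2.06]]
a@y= [[0.02, 0.35, 0.61], [-0.11, -0.98, -1.54], [1.26, 1.07, -1.44]]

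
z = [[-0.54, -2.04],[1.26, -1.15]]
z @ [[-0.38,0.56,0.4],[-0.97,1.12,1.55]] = [[2.18, -2.59, -3.38],[0.64, -0.58, -1.28]]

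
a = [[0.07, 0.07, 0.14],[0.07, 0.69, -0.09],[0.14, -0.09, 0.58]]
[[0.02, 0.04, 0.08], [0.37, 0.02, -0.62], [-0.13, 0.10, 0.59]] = a @ [[0.24, 0.5, 0.3],[0.48, -0.02, -0.82],[-0.21, 0.04, 0.81]]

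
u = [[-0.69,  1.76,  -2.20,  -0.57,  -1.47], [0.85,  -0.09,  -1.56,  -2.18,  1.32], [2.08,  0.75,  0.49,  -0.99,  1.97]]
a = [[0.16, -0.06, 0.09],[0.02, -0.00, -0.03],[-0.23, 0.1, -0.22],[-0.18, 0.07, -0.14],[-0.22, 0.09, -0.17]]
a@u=[[0.03, 0.35, -0.21, -0.05, -0.14], [-0.08, 0.01, -0.06, 0.02, -0.09], [-0.21, -0.58, 0.24, 0.13, 0.04], [-0.11, -0.43, 0.22, 0.09, 0.08], [-0.13, -0.52, 0.26, 0.1, 0.11]]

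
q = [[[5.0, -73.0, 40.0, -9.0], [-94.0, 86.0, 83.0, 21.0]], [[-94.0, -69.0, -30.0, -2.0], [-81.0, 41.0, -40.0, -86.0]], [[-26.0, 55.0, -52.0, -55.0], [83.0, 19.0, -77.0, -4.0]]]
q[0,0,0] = 5.0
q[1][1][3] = -86.0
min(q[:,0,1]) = -73.0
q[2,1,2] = -77.0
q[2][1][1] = 19.0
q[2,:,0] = [-26.0, 83.0]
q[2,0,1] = 55.0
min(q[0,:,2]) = 40.0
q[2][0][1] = 55.0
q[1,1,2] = -40.0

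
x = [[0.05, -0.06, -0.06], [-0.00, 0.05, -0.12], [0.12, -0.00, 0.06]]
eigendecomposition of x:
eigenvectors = [[-0.41-0.33j, (-0.41+0.33j), -0.26+0.00j], [-0.63+0.00j, (-0.63-0j), (0.82+0j)], [(-0.17+0.54j), (-0.17-0.54j), -0.50+0.00j]]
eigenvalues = [(0.02+0.1j), (0.02-0.1j), (0.12+0j)]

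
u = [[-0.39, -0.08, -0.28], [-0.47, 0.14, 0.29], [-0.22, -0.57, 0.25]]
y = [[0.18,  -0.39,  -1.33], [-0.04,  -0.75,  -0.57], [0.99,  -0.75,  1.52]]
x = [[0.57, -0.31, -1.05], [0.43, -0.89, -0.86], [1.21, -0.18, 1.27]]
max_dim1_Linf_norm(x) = 1.27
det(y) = -1.11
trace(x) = 0.95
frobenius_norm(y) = 2.59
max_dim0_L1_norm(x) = 3.18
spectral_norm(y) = 2.21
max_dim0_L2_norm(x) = 1.86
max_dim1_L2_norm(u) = 0.66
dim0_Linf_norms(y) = [0.99, 0.75, 1.52]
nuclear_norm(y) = 3.89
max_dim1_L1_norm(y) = 3.26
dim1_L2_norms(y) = [1.4, 0.94, 1.96]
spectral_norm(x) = 1.95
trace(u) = 0.00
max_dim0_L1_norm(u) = 1.08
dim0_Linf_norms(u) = [0.47, 0.57, 0.29]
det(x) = -1.29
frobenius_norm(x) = 2.52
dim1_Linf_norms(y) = [1.33, 0.75, 1.52]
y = u + x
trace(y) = 0.95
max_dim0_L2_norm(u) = 0.65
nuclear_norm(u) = 1.69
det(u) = -0.17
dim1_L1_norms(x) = [1.93, 2.18, 2.66]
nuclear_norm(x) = 3.92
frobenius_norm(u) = 1.00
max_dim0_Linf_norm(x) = 1.27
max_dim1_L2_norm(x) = 1.76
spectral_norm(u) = 0.73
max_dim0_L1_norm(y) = 3.42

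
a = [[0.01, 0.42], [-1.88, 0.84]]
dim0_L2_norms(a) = [1.88, 0.94]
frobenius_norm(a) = 2.10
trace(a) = 0.85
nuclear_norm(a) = 2.45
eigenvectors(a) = [[(-0.2+0.38j), -0.20-0.38j],[(-0.9+0j), (-0.9-0j)]]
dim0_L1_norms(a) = [1.89, 1.26]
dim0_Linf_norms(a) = [1.88, 0.84]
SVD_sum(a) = [[-0.15,  0.07], [-1.87,  0.87]] + [[0.16, 0.35], [-0.01, -0.03]]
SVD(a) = [[0.08, 1.0], [1.0, -0.08]] @ diag([2.0657371978288337, 0.3863027692190118]) @ [[-0.91, 0.42], [0.42, 0.91]]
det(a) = 0.80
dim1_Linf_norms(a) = [0.42, 1.88]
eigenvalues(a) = [(0.43+0.79j), (0.43-0.79j)]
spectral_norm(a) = 2.07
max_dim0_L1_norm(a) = 1.89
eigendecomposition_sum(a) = [[(0.01+0.51j), 0.21-0.11j],[(-0.94+0.51j), 0.42+0.28j]] + [[0.01-0.51j, (0.21+0.11j)], [-0.94-0.51j, (0.42-0.28j)]]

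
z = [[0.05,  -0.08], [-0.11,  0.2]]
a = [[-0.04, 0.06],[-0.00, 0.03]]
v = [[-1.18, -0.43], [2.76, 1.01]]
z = v @ a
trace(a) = -0.01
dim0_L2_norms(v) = [3.0, 1.1]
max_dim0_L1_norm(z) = 0.28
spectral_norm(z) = 0.25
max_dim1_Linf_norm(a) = 0.06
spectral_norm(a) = 0.08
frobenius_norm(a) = 0.08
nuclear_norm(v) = 3.20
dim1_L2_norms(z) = [0.09, 0.23]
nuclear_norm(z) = 0.25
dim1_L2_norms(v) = [1.26, 2.94]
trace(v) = -0.17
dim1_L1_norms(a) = [0.1, 0.03]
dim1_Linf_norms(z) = [0.08, 0.2]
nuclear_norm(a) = 0.09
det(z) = 0.00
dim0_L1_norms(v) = [3.94, 1.44]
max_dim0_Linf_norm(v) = 2.76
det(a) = -0.00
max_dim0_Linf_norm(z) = 0.2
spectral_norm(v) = 3.20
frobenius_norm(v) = 3.20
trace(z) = 0.25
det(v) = -0.01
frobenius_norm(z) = 0.25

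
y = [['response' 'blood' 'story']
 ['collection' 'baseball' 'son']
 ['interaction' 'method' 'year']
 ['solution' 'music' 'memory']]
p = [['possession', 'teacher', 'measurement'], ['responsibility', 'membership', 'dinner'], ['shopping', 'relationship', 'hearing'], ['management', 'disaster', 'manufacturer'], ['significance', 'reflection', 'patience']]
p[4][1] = 'reflection'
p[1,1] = 'membership'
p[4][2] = 'patience'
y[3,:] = ['solution', 'music', 'memory']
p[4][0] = 'significance'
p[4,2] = 'patience'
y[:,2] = ['story', 'son', 'year', 'memory']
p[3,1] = 'disaster'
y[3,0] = 'solution'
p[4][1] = 'reflection'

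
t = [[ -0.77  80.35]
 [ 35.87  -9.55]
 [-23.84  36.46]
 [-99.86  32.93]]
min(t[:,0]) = -99.86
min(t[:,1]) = -9.55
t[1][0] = 35.87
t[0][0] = -0.77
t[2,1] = 36.46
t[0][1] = 80.35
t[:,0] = [-0.77, 35.87, -23.84, -99.86]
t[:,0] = [-0.77, 35.87, -23.84, -99.86]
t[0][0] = -0.77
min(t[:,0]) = -99.86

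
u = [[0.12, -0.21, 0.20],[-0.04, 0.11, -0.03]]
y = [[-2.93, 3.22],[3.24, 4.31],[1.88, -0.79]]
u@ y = [[-0.66,-0.68],[0.42,0.37]]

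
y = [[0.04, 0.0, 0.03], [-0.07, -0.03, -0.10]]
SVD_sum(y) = [[0.03, 0.01, 0.04], [-0.07, -0.03, -0.10]] + [[0.01, -0.01, -0.01], [0.00, -0.0, -0.0]]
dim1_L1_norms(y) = [0.07, 0.2]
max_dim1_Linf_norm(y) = 0.1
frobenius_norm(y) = 0.14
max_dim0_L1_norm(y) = 0.13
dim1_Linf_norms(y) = [0.04, 0.1]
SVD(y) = [[-0.35, 0.94], [0.94, 0.35]] @ diag([0.13406704676416178, 0.01805621698850715]) @ [[-0.59, -0.21, -0.78], [0.71, -0.58, -0.39]]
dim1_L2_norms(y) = [0.05, 0.13]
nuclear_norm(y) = 0.15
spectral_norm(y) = 0.13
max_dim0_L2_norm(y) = 0.1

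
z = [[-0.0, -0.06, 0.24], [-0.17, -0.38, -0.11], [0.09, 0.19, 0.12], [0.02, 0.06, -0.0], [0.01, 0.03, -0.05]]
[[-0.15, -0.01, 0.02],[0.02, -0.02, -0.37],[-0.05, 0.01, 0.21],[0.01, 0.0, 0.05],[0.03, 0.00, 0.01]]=z@ [[-0.21, 0.53, 0.24], [0.2, -0.17, 0.79], [-0.58, -0.07, 0.3]]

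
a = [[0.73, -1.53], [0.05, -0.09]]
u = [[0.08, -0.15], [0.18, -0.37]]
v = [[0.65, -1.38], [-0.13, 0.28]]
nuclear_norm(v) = 1.56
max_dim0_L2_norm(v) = 1.41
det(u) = -0.00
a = v + u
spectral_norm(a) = 1.70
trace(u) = -0.29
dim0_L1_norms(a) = [0.78, 1.62]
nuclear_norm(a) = 1.70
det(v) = 0.00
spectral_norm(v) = 1.56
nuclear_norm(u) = 0.45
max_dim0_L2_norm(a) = 1.53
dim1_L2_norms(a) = [1.7, 0.1]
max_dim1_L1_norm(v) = 2.03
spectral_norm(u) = 0.45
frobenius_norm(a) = 1.70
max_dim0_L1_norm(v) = 1.66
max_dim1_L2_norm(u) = 0.41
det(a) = 0.01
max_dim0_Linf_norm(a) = 1.53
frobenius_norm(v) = 1.56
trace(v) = 0.93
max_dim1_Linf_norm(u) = 0.37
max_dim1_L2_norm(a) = 1.7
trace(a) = 0.64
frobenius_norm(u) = 0.45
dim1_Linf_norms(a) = [1.53, 0.09]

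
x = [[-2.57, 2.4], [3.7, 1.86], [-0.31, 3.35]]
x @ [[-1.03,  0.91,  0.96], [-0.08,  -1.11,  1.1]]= [[2.46, -5.00, 0.17], [-3.96, 1.3, 5.60], [0.05, -4.00, 3.39]]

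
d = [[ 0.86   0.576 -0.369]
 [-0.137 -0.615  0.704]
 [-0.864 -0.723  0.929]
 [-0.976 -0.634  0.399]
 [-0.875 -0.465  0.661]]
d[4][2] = 0.661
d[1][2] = 0.704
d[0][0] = 0.86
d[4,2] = 0.661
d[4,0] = -0.875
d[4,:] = [-0.875, -0.465, 0.661]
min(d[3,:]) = -0.976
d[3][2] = 0.399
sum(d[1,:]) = -0.04800000000000004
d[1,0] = -0.137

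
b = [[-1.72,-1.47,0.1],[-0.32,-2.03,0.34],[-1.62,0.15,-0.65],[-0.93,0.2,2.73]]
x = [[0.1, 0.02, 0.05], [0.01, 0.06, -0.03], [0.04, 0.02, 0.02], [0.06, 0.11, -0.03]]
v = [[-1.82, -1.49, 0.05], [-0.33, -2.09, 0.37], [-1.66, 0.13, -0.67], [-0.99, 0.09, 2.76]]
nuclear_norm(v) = 7.93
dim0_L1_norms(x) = [0.21, 0.21, 0.13]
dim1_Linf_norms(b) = [1.72, 2.03, 1.62, 2.73]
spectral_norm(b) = 3.21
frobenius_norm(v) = 4.69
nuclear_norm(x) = 0.27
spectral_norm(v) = 3.34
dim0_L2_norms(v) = [2.68, 2.57, 2.86]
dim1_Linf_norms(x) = [0.1, 0.06, 0.04, 0.11]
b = v + x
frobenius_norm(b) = 4.57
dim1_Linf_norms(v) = [1.82, 2.09, 1.66, 2.76]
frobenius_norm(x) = 0.19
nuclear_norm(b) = 7.74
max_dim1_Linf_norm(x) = 0.11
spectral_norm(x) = 0.16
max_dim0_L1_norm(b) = 4.59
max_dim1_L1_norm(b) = 3.86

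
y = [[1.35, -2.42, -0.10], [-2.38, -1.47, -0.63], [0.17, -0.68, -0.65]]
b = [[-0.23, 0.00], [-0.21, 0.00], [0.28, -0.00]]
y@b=[[0.17, 0.00], [0.68, 0.0], [-0.08, 0.00]]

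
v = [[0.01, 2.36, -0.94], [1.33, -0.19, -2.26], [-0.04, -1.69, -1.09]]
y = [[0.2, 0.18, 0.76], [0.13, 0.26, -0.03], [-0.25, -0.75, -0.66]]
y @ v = [[0.21,-0.85,-1.42], [0.35,0.31,-0.68], [-0.97,0.67,2.65]]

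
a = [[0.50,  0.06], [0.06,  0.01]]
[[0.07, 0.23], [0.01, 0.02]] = a @ [[0.21, 0.54], [-0.58, -0.74]]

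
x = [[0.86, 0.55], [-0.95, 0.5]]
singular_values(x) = [1.28, 0.74]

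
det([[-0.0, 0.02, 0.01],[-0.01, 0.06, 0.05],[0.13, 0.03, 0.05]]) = 0.000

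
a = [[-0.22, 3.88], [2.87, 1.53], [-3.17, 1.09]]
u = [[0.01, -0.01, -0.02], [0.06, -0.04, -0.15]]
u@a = [[0.03,0.00],  [0.35,0.01]]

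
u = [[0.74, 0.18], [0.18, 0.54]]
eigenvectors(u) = [[0.86, -0.51], [0.51, 0.86]]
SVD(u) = [[-0.86, -0.51], [-0.51, 0.86]] @ diag([0.8459126028197399, 0.43408739718026007]) @ [[-0.86, -0.51],  [-0.51, 0.86]]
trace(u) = 1.28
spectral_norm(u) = 0.85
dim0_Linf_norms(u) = [0.74, 0.54]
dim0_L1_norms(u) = [0.92, 0.72]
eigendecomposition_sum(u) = [[0.63, 0.37], [0.37, 0.22]] + [[0.11, -0.19], [-0.19, 0.32]]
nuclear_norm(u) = 1.28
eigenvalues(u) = [0.85, 0.43]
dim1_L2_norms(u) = [0.76, 0.57]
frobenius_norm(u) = 0.95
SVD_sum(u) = [[0.63, 0.37], [0.37, 0.22]] + [[0.11, -0.19], [-0.19, 0.32]]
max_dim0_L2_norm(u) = 0.76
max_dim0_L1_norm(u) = 0.92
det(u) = 0.37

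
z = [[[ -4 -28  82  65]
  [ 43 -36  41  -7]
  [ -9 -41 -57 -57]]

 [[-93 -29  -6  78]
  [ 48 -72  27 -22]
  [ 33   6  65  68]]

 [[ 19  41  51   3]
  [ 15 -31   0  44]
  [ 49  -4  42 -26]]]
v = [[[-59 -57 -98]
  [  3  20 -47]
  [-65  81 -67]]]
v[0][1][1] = 20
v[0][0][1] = -57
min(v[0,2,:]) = -67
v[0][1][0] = 3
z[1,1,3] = -22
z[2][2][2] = 42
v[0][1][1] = 20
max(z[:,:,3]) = 78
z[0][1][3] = -7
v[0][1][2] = -47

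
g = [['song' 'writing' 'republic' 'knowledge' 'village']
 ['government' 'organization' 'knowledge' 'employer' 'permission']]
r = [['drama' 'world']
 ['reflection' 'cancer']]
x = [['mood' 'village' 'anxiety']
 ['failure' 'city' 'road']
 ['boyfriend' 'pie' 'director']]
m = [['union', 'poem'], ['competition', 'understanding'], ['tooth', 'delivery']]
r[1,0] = 'reflection'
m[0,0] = 'union'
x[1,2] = 'road'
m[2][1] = 'delivery'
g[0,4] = 'village'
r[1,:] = ['reflection', 'cancer']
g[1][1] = 'organization'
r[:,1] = ['world', 'cancer']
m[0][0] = 'union'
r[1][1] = 'cancer'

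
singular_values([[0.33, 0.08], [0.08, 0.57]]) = [0.59, 0.31]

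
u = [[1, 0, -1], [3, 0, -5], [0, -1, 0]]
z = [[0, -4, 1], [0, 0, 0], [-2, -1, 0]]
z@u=[[-12, -1, 20], [0, 0, 0], [-5, 0, 7]]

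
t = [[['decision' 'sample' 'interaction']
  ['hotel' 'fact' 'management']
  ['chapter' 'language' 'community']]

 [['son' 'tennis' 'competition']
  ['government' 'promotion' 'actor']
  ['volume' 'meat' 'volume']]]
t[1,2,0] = 'volume'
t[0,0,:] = ['decision', 'sample', 'interaction']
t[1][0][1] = 'tennis'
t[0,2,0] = 'chapter'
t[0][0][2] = 'interaction'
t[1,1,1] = 'promotion'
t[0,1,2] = 'management'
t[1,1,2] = 'actor'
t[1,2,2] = 'volume'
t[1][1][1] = 'promotion'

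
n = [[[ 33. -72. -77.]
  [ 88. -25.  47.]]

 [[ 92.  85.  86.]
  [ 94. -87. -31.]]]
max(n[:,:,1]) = 85.0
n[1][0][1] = 85.0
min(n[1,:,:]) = -87.0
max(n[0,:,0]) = 88.0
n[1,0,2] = 86.0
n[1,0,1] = 85.0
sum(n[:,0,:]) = 147.0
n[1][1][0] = 94.0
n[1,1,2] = -31.0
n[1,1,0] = 94.0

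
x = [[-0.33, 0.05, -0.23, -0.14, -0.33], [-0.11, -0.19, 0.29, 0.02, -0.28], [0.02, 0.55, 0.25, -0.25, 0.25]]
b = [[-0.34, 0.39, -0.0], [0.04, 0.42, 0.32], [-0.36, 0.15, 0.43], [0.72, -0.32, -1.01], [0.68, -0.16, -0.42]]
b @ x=[[0.07, -0.09, 0.19, 0.06, 0.00],  [-0.05, 0.10, 0.19, -0.08, -0.05],  [0.11, 0.19, 0.23, -0.05, 0.18],  [-0.22, -0.46, -0.51, 0.15, -0.40],  [-0.22, -0.17, -0.31, 0.01, -0.28]]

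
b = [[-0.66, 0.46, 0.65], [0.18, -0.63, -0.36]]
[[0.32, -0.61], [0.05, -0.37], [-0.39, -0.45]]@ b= [[-0.32, 0.53, 0.43], [-0.10, 0.26, 0.17], [0.18, 0.10, -0.09]]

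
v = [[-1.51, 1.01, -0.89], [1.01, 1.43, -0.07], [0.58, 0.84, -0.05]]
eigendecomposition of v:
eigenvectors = [[-0.94, 0.14, -0.34], [0.31, 0.86, 0.28], [0.17, 0.5, 0.9]]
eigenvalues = [-1.68, 1.55, -0.0]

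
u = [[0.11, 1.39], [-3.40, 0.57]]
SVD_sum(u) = [[-0.14, 0.03], [-3.39, 0.63]] + [[0.25, 1.36],[-0.01, -0.06]]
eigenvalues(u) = [(0.34+2.16j), (0.34-2.16j)]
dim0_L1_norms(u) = [3.51, 1.96]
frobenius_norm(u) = 3.72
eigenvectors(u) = [[0.06-0.54j, (0.06+0.54j)], [0.84+0.00j, (0.84-0j)]]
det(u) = 4.79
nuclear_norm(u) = 4.84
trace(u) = 0.68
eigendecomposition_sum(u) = [[0.06+1.10j, (0.7-0.11j)], [(-1.7+0.27j), (0.28+1.06j)]] + [[0.06-1.10j, 0.70+0.11j], [-1.70-0.27j, 0.28-1.06j]]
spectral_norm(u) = 3.45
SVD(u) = [[0.04, 1.00], [1.0, -0.04]] @ diag([3.449995769644981, 1.3880306874964012]) @ [[-0.98, 0.18], [0.18, 0.98]]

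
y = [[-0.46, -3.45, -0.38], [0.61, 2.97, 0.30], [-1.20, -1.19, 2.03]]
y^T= [[-0.46,0.61,-1.2], [-3.45,2.97,-1.19], [-0.38,0.30,2.03]]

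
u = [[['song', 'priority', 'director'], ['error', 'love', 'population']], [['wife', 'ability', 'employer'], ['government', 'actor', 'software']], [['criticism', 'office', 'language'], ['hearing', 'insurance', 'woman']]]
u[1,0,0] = 'wife'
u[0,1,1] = 'love'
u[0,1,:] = ['error', 'love', 'population']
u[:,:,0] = [['song', 'error'], ['wife', 'government'], ['criticism', 'hearing']]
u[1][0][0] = 'wife'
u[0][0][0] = 'song'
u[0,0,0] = 'song'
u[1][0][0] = 'wife'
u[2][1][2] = 'woman'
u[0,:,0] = ['song', 'error']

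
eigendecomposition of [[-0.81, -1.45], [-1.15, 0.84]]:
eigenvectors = [[-0.9,  0.52], [-0.44,  -0.85]]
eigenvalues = [-1.52, 1.55]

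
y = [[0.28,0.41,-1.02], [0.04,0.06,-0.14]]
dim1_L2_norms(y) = [1.13, 0.16]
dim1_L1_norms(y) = [1.71, 0.24]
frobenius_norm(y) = 1.15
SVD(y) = [[-0.99,  -0.14], [-0.14,  0.99]] @ diag([1.145289010516498, 0.003616958686762767]) @ [[-0.25, -0.36, 0.9], [0.31, 0.85, 0.43]]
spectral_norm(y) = 1.15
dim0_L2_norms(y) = [0.28, 0.41, 1.03]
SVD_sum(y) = [[0.28, 0.41, -1.02], [0.04, 0.06, -0.14]] + [[-0.00, -0.00, -0.00], [0.0, 0.00, 0.0]]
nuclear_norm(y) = 1.15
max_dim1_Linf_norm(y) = 1.02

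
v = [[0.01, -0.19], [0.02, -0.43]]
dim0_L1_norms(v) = [0.03, 0.62]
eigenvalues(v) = [0.0, -0.42]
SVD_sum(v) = [[0.01, -0.19],[0.02, -0.43]] + [[0.00,0.0], [-0.00,-0.00]]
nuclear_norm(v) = 0.47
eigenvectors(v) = [[1.0, 0.40], [0.05, 0.92]]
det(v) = -0.00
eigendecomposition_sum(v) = [[0.0, -0.0], [0.0, -0.00]] + [[0.01, -0.19], [0.02, -0.43]]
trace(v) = -0.42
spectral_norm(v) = 0.47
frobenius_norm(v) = 0.47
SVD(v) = [[-0.4, -0.91],  [-0.91, 0.4]] @ diag([0.470636665938893, 0.0010623906639371755]) @ [[-0.05,  1.0], [-1.0,  -0.05]]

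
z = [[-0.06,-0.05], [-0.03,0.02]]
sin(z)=[[-0.06, -0.05],[-0.03, 0.02]]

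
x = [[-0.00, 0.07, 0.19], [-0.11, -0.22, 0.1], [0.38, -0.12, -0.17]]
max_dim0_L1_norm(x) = 0.49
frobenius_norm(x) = 0.55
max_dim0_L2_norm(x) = 0.4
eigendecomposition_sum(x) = [[0.13+0.00j,0j,(0.07-0j)], [(-0+0j),-0.00+0.00j,-0.00+0.00j], [(0.13+0j),0.00+0.00j,0.07-0.00j]] + [[-0.06-0.01j, (0.03+0.08j), (0.06+0.01j)], [-0.05-0.13j, (-0.11+0.15j), 0.05+0.13j], [(0.12+0.02j), (-0.06-0.16j), (-0.12-0.02j)]] + [[(-0.06+0.01j), 0.03-0.08j, 0.06-0.01j], [-0.05+0.13j, -0.11-0.15j, (0.05-0.13j)], [0.12-0.02j, (-0.06+0.16j), -0.12+0.02j]]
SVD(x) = [[-0.24, -0.19, -0.95], [-0.23, 0.96, -0.13], [0.94, 0.19, -0.27]] @ diag([0.4537956466325162, 0.25184817911952223, 0.17274838862217373]) @ [[0.85, -0.17, -0.5], [-0.14, -0.98, 0.11], [-0.52, -0.03, -0.86]]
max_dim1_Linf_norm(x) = 0.38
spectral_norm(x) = 0.45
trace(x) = -0.39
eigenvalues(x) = [(0.2+0j), (-0.29+0.12j), (-0.29-0.12j)]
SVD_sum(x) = [[-0.09, 0.02, 0.05],[-0.09, 0.02, 0.05],[0.36, -0.07, -0.22]] + [[0.01,0.05,-0.01], [-0.03,-0.24,0.03], [-0.01,-0.05,0.01]] + [[0.08, 0.0, 0.14], [0.01, 0.0, 0.02], [0.02, 0.0, 0.04]]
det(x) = 0.02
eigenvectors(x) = [[-0.69+0.00j, 0.16-0.28j, (0.16+0.28j)], [0.01+0.00j, 0.70+0.00j, (0.7-0j)], [-0.72+0.00j, -0.34+0.53j, -0.34-0.53j]]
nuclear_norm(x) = 0.88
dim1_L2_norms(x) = [0.2, 0.27, 0.43]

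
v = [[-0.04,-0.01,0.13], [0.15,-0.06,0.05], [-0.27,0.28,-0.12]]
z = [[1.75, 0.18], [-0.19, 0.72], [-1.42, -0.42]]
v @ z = [[-0.25, -0.07],  [0.2, -0.04],  [-0.36, 0.2]]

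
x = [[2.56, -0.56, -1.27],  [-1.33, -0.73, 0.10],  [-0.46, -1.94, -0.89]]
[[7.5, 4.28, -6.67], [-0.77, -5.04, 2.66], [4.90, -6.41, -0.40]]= x@ [[0.99, 1.99, -2.98], [-1.21, 3.18, 1.58], [-3.38, -0.76, -1.45]]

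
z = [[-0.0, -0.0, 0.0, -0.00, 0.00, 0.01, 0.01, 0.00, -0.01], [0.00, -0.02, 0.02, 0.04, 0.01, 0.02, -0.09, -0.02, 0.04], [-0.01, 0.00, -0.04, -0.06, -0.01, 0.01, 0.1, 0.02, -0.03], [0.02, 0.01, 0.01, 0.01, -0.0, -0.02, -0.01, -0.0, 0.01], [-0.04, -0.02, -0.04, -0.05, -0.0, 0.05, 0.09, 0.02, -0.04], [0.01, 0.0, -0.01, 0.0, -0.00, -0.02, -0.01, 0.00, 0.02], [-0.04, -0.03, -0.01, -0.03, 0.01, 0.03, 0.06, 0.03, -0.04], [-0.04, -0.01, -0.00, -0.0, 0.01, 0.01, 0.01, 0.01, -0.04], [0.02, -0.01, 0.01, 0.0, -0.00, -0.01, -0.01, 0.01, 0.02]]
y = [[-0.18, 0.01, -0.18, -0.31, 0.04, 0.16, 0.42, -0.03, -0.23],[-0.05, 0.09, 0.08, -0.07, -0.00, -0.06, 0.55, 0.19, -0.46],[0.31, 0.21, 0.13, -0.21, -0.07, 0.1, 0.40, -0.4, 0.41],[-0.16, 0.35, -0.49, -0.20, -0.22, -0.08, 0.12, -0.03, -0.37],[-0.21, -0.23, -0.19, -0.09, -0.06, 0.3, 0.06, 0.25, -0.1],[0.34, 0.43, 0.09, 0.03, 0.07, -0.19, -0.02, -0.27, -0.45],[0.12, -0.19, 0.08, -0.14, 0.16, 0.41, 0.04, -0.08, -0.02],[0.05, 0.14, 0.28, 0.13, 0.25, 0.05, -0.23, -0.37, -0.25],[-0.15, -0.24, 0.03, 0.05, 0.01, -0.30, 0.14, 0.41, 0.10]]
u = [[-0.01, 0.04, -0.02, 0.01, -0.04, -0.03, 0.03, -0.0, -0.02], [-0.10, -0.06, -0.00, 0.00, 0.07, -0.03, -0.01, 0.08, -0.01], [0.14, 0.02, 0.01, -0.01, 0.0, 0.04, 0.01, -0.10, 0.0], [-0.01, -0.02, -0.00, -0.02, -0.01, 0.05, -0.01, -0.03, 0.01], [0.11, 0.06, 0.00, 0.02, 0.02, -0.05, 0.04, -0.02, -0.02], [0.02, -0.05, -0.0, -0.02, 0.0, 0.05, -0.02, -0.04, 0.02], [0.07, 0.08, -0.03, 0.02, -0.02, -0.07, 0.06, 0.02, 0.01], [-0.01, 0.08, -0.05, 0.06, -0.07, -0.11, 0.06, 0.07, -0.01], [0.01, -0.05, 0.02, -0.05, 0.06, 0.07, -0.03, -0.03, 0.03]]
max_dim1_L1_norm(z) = 0.35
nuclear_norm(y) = 4.95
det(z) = 0.00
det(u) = -0.00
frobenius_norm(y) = 2.09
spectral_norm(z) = 0.23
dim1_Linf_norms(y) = [0.42, 0.55, 0.41, 0.49, 0.3, 0.45, 0.41, 0.37, 0.41]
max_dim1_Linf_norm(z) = 0.1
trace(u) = 0.15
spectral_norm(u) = 0.30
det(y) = 0.00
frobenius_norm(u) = 0.42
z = u @ y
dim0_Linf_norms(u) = [0.14, 0.08, 0.05, 0.06, 0.07, 0.11, 0.06, 0.1, 0.03]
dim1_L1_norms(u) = [0.2, 0.36, 0.33, 0.16, 0.34, 0.22, 0.38, 0.52, 0.35]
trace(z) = 0.02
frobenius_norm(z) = 0.26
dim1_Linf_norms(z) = [0.01, 0.09, 0.1, 0.02, 0.09, 0.02, 0.06, 0.04, 0.02]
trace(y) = -0.64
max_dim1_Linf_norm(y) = 0.55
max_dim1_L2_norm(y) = 0.84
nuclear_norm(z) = 0.44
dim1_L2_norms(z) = [0.02, 0.11, 0.13, 0.04, 0.14, 0.03, 0.1, 0.06, 0.04]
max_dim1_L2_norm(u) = 0.2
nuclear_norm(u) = 0.79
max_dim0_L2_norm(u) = 0.22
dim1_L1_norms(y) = [1.56, 1.55, 2.24, 2.02, 1.49, 1.89, 1.24, 1.75, 1.43]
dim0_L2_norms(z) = [0.08, 0.04, 0.06, 0.09, 0.02, 0.07, 0.17, 0.05, 0.09]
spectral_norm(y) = 1.13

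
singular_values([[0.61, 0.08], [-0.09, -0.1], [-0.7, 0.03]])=[0.93, 0.13]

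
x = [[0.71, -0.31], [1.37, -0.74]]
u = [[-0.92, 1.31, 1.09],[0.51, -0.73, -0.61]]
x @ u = [[-0.81, 1.16, 0.96], [-1.64, 2.33, 1.94]]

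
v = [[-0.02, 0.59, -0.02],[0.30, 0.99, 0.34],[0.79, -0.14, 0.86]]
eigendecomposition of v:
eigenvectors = [[-0.73, 0.37, -0.41], [-0.01, 0.83, -0.36], [0.68, 0.41, 0.84]]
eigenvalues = [0.01, 1.29, 0.53]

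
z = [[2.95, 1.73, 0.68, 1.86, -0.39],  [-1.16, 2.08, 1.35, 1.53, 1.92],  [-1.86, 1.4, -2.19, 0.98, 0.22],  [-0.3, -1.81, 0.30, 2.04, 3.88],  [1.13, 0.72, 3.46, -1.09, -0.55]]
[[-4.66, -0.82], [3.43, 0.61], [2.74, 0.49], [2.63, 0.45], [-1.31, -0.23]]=z@[[-1.81,  -0.32], [-0.13,  -0.02], [0.40,  0.07], [0.39,  0.07], [0.24,  0.04]]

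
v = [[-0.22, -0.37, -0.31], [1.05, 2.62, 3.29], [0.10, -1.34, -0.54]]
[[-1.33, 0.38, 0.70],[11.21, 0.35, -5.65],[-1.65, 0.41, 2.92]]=v @[[1.88, -2.24, 0.64], [0.35, -1.18, -2.0], [2.53, 1.76, -0.33]]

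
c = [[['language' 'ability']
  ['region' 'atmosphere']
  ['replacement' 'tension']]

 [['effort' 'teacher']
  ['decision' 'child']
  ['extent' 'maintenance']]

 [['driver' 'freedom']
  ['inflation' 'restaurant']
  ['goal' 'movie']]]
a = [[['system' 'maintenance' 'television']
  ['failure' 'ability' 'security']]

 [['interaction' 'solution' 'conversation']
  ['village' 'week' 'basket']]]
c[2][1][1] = 'restaurant'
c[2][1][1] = 'restaurant'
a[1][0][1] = 'solution'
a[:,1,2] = ['security', 'basket']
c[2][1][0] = 'inflation'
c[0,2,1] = 'tension'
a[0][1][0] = 'failure'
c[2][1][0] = 'inflation'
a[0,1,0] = 'failure'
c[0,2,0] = 'replacement'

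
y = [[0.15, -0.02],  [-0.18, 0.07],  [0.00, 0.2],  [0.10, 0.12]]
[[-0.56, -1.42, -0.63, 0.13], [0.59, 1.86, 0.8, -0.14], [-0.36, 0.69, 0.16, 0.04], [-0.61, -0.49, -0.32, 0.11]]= y @ [[-3.98, -8.98, -4.12, 0.87], [-1.78, 3.43, 0.78, 0.2]]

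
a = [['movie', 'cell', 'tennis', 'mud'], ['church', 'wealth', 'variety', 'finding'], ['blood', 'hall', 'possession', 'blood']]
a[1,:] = ['church', 'wealth', 'variety', 'finding']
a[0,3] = 'mud'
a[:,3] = ['mud', 'finding', 'blood']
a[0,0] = 'movie'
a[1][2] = 'variety'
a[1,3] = 'finding'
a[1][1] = 'wealth'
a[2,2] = 'possession'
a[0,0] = 'movie'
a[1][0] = 'church'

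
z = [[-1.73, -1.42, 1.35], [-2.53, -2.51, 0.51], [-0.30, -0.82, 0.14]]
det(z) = 1.38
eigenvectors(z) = [[0.46, 0.40, 0.66], [0.86, -0.75, -0.47], [0.22, -0.52, 0.58]]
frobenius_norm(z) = 4.54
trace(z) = -4.10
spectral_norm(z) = 4.44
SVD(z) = [[-0.57, 0.82, 0.07], [-0.80, -0.53, -0.27], [-0.18, -0.21, 0.96]] @ diag([4.4362326177536895, 0.8765009853735086, 0.35564896150208936]) @ [[0.69, 0.67, -0.27],[-0.02, 0.39, 0.92],[0.72, -0.63, 0.28]]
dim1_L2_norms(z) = [2.61, 3.6, 0.88]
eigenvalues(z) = [-3.74, -0.81, 0.45]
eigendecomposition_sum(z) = [[-1.58, -1.34, 0.73], [-2.95, -2.5, 1.35], [-0.75, -0.63, 0.34]] + [[-0.26, 0.05, 0.34], [0.50, -0.10, -0.65], [0.34, -0.07, -0.45]] + [[0.12,  -0.13,  0.28], [-0.08,  0.09,  -0.20], [0.1,  -0.12,  0.25]]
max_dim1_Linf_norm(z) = 2.53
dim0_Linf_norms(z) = [2.53, 2.51, 1.35]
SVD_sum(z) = [[-1.74, -1.68, 0.68], [-2.47, -2.39, 0.97], [-0.55, -0.53, 0.21]] + [[-0.01, 0.28, 0.66], [0.01, -0.18, -0.43], [0.0, -0.07, -0.17]] + [[0.02, -0.02, 0.01], [-0.07, 0.06, -0.03], [0.25, -0.22, 0.10]]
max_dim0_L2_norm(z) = 3.08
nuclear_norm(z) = 5.67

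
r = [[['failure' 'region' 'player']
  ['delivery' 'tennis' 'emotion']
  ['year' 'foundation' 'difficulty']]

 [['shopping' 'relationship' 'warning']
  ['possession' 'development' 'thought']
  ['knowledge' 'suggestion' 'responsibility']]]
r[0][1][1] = 'tennis'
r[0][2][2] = 'difficulty'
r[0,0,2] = 'player'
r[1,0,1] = 'relationship'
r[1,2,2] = 'responsibility'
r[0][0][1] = 'region'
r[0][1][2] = 'emotion'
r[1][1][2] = 'thought'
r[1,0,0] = 'shopping'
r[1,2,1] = 'suggestion'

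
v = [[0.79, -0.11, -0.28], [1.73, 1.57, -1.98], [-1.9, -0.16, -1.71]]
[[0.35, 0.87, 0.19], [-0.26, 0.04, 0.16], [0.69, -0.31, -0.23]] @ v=[[1.42, 1.30, -2.15], [-0.44, 0.07, -0.28], [0.45, -0.53, 0.81]]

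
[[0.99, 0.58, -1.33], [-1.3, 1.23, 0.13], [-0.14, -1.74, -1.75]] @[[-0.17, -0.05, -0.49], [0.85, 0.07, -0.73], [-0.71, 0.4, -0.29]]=[[1.27, -0.54, -0.52], [1.17, 0.20, -0.3], [-0.21, -0.81, 1.85]]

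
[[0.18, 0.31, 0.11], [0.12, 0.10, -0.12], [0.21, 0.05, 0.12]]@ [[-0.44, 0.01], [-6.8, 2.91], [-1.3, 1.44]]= [[-2.33, 1.06], [-0.58, 0.12], [-0.59, 0.32]]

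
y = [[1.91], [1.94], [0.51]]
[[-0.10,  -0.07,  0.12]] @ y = [[-0.27]]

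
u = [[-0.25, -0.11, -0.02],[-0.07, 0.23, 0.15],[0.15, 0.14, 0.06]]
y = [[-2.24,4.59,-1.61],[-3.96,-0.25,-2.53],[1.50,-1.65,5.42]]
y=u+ [[-1.99, 4.70, -1.59], [-3.89, -0.48, -2.68], [1.35, -1.79, 5.36]]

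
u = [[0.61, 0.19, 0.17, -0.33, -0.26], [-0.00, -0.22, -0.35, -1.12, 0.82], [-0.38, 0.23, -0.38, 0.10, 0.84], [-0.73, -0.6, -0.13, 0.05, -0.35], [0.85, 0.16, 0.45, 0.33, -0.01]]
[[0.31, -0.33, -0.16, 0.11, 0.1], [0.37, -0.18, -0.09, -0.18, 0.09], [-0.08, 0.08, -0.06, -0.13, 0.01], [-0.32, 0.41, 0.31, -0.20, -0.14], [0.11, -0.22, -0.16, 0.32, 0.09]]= u@ [[0.22, -0.33, -0.23, 0.02, 0.24], [0.22, -0.3, -0.23, 0.11, -0.01], [0.03, 0.09, 0.12, 0.62, -0.26], [-0.38, 0.22, 0.04, 0.02, -0.00], [-0.00, 0.04, -0.06, 0.1, -0.00]]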